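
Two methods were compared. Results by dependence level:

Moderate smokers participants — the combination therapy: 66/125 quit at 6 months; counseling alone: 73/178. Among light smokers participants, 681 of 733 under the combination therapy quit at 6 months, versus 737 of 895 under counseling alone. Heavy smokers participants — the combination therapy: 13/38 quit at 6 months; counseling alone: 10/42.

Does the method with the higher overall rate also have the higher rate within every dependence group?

Yes

Moderate smokers: the combination therapy 66/125 = 52.8%, counseling alone 73/178 = 41.0% → the combination therapy
Light smokers: the combination therapy 681/733 = 92.9%, counseling alone 737/895 = 82.3% → the combination therapy
Heavy smokers: the combination therapy 13/38 = 34.2%, counseling alone 10/42 = 23.8% → the combination therapy
Overall: the combination therapy 760/896 = 84.8%, counseling alone 820/1115 = 73.5% → the combination therapy
The combination therapy wins overall and in every dependence group — no reversal.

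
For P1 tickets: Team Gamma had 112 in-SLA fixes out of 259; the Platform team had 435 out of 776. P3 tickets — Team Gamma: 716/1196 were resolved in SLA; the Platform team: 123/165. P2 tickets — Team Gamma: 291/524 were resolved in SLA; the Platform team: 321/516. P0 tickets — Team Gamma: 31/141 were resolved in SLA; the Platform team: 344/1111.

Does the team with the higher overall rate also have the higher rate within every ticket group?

No

P1: Team Gamma 112/259 = 43.2%, the Platform team 435/776 = 56.1% → the Platform team
P3: Team Gamma 716/1196 = 59.9%, the Platform team 123/165 = 74.5% → the Platform team
P2: Team Gamma 291/524 = 55.5%, the Platform team 321/516 = 62.2% → the Platform team
P0: Team Gamma 31/141 = 22.0%, the Platform team 344/1111 = 31.0% → the Platform team
Overall: Team Gamma 1150/2120 = 54.2%, the Platform team 1223/2568 = 47.6% → Team Gamma
The Platform team wins each ticket group but Team Gamma wins overall — the comparison reverses. The Platform team's tickets skew toward P0, which has a lower base rate.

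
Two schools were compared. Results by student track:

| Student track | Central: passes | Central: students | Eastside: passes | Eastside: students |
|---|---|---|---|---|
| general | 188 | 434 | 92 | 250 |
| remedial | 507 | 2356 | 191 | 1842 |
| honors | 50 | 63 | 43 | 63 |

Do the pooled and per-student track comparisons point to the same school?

General: Central 188/434 = 43.3%, Eastside 92/250 = 36.8% → Central
Remedial: Central 507/2356 = 21.5%, Eastside 191/1842 = 10.4% → Central
Honors: Central 50/63 = 79.4%, Eastside 43/63 = 68.3% → Central
Overall: Central 745/2853 = 26.1%, Eastside 326/2155 = 15.1% → Central
Central wins overall and in every student group — no reversal.

Yes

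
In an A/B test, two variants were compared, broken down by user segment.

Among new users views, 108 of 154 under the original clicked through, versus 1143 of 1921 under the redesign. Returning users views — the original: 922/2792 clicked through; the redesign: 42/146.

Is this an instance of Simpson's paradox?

New users: the original 108/154 = 70.1%, the redesign 1143/1921 = 59.5% → the original
Returning users: the original 922/2792 = 33.0%, the redesign 42/146 = 28.8% → the original
Overall: the original 1030/2946 = 35.0%, the redesign 1185/2067 = 57.3% → the redesign
The original wins each user group but the redesign wins overall — the comparison reverses. The original's views skew toward returning users, which has a lower base rate.

Yes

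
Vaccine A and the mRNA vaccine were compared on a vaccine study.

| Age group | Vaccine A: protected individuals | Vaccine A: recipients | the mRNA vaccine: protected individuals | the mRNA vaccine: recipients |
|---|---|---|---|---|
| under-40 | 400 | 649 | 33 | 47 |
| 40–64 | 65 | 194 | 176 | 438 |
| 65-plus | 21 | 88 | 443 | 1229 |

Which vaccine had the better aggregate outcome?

Under-40: Vaccine A 400/649 = 61.6%, the mRNA vaccine 33/47 = 70.2% → the mRNA vaccine
40–64: Vaccine A 65/194 = 33.5%, the mRNA vaccine 176/438 = 40.2% → the mRNA vaccine
65-plus: Vaccine A 21/88 = 23.9%, the mRNA vaccine 443/1229 = 36.0% → the mRNA vaccine
Overall: Vaccine A 486/931 = 52.2%, the mRNA vaccine 652/1714 = 38.0% → Vaccine A
(The mRNA vaccine wins every age group but Vaccine A wins overall — the mRNA vaccine's recipients skew toward the low-rate 65-plus group.)

Vaccine A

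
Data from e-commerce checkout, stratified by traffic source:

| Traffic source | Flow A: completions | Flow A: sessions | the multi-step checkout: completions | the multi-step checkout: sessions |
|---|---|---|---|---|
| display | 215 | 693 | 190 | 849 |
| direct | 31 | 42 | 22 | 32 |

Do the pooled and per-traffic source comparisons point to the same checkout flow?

Display: Flow A 215/693 = 31.0%, the multi-step checkout 190/849 = 22.4% → Flow A
Direct: Flow A 31/42 = 73.8%, the multi-step checkout 22/32 = 68.8% → Flow A
Overall: Flow A 246/735 = 33.5%, the multi-step checkout 212/881 = 24.1% → Flow A
Flow A wins overall and in every traffic group — no reversal.

Yes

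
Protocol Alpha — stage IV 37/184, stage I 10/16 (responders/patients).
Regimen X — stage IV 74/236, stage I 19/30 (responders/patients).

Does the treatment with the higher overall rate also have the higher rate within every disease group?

Yes

Stage IV: Protocol Alpha 37/184 = 20.1%, Regimen X 74/236 = 31.4% → Regimen X
Stage I: Protocol Alpha 10/16 = 62.5%, Regimen X 19/30 = 63.3% → Regimen X
Overall: Protocol Alpha 47/200 = 23.5%, Regimen X 93/266 = 35.0% → Regimen X
Regimen X wins overall and in every disease group — no reversal.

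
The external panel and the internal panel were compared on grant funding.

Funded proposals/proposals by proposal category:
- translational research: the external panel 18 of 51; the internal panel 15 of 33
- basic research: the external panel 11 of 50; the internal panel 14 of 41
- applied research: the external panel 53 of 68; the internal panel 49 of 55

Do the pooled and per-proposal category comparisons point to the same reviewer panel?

Translational research: the external panel 18/51 = 35.3%, the internal panel 15/33 = 45.5% → the internal panel
Basic research: the external panel 11/50 = 22.0%, the internal panel 14/41 = 34.1% → the internal panel
Applied research: the external panel 53/68 = 77.9%, the internal panel 49/55 = 89.1% → the internal panel
Overall: the external panel 82/169 = 48.5%, the internal panel 78/129 = 60.5% → the internal panel
The internal panel wins overall and in every proposal group — no reversal.

Yes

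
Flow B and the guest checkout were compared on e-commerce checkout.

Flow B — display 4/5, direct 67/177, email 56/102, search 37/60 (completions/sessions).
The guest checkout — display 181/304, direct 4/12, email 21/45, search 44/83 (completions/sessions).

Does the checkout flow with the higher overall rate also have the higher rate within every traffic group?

Display: Flow B 4/5 = 80.0%, the guest checkout 181/304 = 59.5% → Flow B
Direct: Flow B 67/177 = 37.9%, the guest checkout 4/12 = 33.3% → Flow B
Email: Flow B 56/102 = 54.9%, the guest checkout 21/45 = 46.7% → Flow B
Search: Flow B 37/60 = 61.7%, the guest checkout 44/83 = 53.0% → Flow B
Overall: Flow B 164/344 = 47.7%, the guest checkout 250/444 = 56.3% → the guest checkout
Flow B wins each traffic group but the guest checkout wins overall — the comparison reverses. Flow B's sessions skew toward direct, which has a lower base rate.

No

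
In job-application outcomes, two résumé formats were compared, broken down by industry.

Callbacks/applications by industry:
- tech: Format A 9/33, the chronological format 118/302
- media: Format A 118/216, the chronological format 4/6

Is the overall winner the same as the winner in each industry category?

No

Tech: Format A 9/33 = 27.3%, the chronological format 118/302 = 39.1% → the chronological format
Media: Format A 118/216 = 54.6%, the chronological format 4/6 = 66.7% → the chronological format
Overall: Format A 127/249 = 51.0%, the chronological format 122/308 = 39.6% → Format A
The chronological format wins each industry group but Format A wins overall — the comparison reverses. The chronological format's applications skew toward tech, which has a lower base rate.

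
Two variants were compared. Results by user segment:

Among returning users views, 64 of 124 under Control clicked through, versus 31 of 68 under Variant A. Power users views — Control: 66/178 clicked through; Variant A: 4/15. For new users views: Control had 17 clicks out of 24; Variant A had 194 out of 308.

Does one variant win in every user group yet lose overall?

Returning users: Control 64/124 = 51.6%, Variant A 31/68 = 45.6% → Control
Power users: Control 66/178 = 37.1%, Variant A 4/15 = 26.7% → Control
New users: Control 17/24 = 70.8%, Variant A 194/308 = 63.0% → Control
Overall: Control 147/326 = 45.1%, Variant A 229/391 = 58.6% → Variant A
Control wins each user group but Variant A wins overall — the comparison reverses. Control's views skew toward power users, which has a lower base rate.

Yes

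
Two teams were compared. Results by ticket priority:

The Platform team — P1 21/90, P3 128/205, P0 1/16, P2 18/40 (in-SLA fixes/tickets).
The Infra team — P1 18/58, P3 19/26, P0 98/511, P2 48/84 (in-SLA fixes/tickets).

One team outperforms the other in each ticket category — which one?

P1: the Platform team 21/90 = 23.3%, the Infra team 18/58 = 31.0% → the Infra team
P3: the Platform team 128/205 = 62.4%, the Infra team 19/26 = 73.1% → the Infra team
P0: the Platform team 1/16 = 6.2%, the Infra team 98/511 = 19.2% → the Infra team
P2: the Platform team 18/40 = 45.0%, the Infra team 48/84 = 57.1% → the Infra team
The Infra team has the higher rate in all 4 groups.

the Infra team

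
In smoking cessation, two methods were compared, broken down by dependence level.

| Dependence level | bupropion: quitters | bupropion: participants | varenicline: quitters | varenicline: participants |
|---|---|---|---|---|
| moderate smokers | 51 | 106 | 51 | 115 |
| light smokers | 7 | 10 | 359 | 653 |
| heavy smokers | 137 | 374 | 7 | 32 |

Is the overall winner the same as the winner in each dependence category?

No

Moderate smokers: bupropion 51/106 = 48.1%, varenicline 51/115 = 44.3% → bupropion
Light smokers: bupropion 7/10 = 70.0%, varenicline 359/653 = 55.0% → bupropion
Heavy smokers: bupropion 137/374 = 36.6%, varenicline 7/32 = 21.9% → bupropion
Overall: bupropion 195/490 = 39.8%, varenicline 417/800 = 52.1% → varenicline
Bupropion wins each dependence group but varenicline wins overall — the comparison reverses. Bupropion's participants skew toward heavy smokers, which has a lower base rate.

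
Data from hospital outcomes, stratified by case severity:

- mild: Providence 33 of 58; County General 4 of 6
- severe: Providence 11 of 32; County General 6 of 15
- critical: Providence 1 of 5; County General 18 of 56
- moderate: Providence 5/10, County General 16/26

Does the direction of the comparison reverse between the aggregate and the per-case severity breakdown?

Yes

Mild: Providence 33/58 = 56.9%, County General 4/6 = 66.7% → County General
Severe: Providence 11/32 = 34.4%, County General 6/15 = 40.0% → County General
Critical: Providence 1/5 = 20.0%, County General 18/56 = 32.1% → County General
Moderate: Providence 5/10 = 50.0%, County General 16/26 = 61.5% → County General
Overall: Providence 50/105 = 47.6%, County General 44/103 = 42.7% → Providence
County General wins each case group but Providence wins overall — the comparison reverses. County General's patients skew toward critical, which has a lower base rate.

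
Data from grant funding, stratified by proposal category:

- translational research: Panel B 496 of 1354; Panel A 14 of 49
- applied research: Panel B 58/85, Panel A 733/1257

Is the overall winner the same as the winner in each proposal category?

No

Translational research: Panel B 496/1354 = 36.6%, Panel A 14/49 = 28.6% → Panel B
Applied research: Panel B 58/85 = 68.2%, Panel A 733/1257 = 58.3% → Panel B
Overall: Panel B 554/1439 = 38.5%, Panel A 747/1306 = 57.2% → Panel A
Panel B wins each proposal group but Panel A wins overall — the comparison reverses. Panel B's proposals skew toward translational research, which has a lower base rate.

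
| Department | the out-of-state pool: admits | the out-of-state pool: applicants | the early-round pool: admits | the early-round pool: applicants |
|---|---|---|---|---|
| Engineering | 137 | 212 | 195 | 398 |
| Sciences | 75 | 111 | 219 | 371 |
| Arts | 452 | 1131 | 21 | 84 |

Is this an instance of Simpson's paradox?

Yes

Engineering: the out-of-state pool 137/212 = 64.6%, the early-round pool 195/398 = 49.0% → the out-of-state pool
Sciences: the out-of-state pool 75/111 = 67.6%, the early-round pool 219/371 = 59.0% → the out-of-state pool
Arts: the out-of-state pool 452/1131 = 40.0%, the early-round pool 21/84 = 25.0% → the out-of-state pool
Overall: the out-of-state pool 664/1454 = 45.7%, the early-round pool 435/853 = 51.0% → the early-round pool
The out-of-state pool wins each department group but the early-round pool wins overall — the comparison reverses. The out-of-state pool's applicants skew toward Arts, which has a lower base rate.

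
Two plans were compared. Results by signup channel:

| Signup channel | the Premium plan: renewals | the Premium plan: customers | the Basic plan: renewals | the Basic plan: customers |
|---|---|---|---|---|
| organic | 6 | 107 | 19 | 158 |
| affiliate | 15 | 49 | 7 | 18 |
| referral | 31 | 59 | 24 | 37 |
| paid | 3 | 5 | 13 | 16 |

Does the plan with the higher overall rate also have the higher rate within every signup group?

Yes

Organic: the Premium plan 6/107 = 5.6%, the Basic plan 19/158 = 12.0% → the Basic plan
Affiliate: the Premium plan 15/49 = 30.6%, the Basic plan 7/18 = 38.9% → the Basic plan
Referral: the Premium plan 31/59 = 52.5%, the Basic plan 24/37 = 64.9% → the Basic plan
Paid: the Premium plan 3/5 = 60.0%, the Basic plan 13/16 = 81.2% → the Basic plan
Overall: the Premium plan 55/220 = 25.0%, the Basic plan 63/229 = 27.5% → the Basic plan
The Basic plan wins overall and in every signup group — no reversal.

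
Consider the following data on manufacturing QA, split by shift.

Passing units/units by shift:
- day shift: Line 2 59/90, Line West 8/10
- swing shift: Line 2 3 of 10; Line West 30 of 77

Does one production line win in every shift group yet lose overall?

Day shift: Line 2 59/90 = 65.6%, Line West 8/10 = 80.0% → Line West
Swing shift: Line 2 3/10 = 30.0%, Line West 30/77 = 39.0% → Line West
Overall: Line 2 62/100 = 62.0%, Line West 38/87 = 43.7% → Line 2
Line West wins each shift group but Line 2 wins overall — the comparison reverses. Line West's units skew toward swing shift, which has a lower base rate.

Yes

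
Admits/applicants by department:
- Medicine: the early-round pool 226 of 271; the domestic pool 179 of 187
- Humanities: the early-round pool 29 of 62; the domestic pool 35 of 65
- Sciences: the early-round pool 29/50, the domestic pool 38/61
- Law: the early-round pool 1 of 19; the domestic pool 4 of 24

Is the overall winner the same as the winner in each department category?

Yes

Medicine: the early-round pool 226/271 = 83.4%, the domestic pool 179/187 = 95.7% → the domestic pool
Humanities: the early-round pool 29/62 = 46.8%, the domestic pool 35/65 = 53.8% → the domestic pool
Sciences: the early-round pool 29/50 = 58.0%, the domestic pool 38/61 = 62.3% → the domestic pool
Law: the early-round pool 1/19 = 5.3%, the domestic pool 4/24 = 16.7% → the domestic pool
Overall: the early-round pool 285/402 = 70.9%, the domestic pool 256/337 = 76.0% → the domestic pool
The domestic pool wins overall and in every department group — no reversal.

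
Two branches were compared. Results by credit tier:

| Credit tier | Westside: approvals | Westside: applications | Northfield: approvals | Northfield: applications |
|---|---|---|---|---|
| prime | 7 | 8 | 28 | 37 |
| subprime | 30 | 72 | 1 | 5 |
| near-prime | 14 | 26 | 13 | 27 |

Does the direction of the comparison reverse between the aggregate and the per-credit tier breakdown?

Yes

Prime: Westside 7/8 = 87.5%, Northfield 28/37 = 75.7% → Westside
Subprime: Westside 30/72 = 41.7%, Northfield 1/5 = 20.0% → Westside
Near-prime: Westside 14/26 = 53.8%, Northfield 13/27 = 48.1% → Westside
Overall: Westside 51/106 = 48.1%, Northfield 42/69 = 60.9% → Northfield
Westside wins each credit group but Northfield wins overall — the comparison reverses. Westside's applications skew toward subprime, which has a lower base rate.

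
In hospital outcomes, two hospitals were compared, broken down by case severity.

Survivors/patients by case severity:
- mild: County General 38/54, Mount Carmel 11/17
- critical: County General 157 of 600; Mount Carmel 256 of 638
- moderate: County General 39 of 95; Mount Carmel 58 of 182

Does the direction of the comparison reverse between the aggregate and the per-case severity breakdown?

No

Mild: County General 38/54 = 70.4%, Mount Carmel 11/17 = 64.7% → County General
Critical: County General 157/600 = 26.2%, Mount Carmel 256/638 = 40.1% → Mount Carmel
Moderate: County General 39/95 = 41.1%, Mount Carmel 58/182 = 31.9% → County General
Overall: County General 234/749 = 31.2%, Mount Carmel 325/837 = 38.8% → Mount Carmel
Neither sweeps: County General wins 2 of 3 groups, Mount Carmel wins 1. Mount Carmel wins overall but not every group — no Simpson reversal.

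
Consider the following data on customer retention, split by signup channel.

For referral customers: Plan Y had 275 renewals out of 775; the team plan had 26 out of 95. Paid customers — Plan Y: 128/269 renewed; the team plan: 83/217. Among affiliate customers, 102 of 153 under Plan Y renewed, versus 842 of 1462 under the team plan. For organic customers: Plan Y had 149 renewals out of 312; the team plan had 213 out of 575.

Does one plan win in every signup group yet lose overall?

Yes

Referral: Plan Y 275/775 = 35.5%, the team plan 26/95 = 27.4% → Plan Y
Paid: Plan Y 128/269 = 47.6%, the team plan 83/217 = 38.2% → Plan Y
Affiliate: Plan Y 102/153 = 66.7%, the team plan 842/1462 = 57.6% → Plan Y
Organic: Plan Y 149/312 = 47.8%, the team plan 213/575 = 37.0% → Plan Y
Overall: Plan Y 654/1509 = 43.3%, the team plan 1164/2349 = 49.6% → the team plan
Plan Y wins each signup group but the team plan wins overall — the comparison reverses. Plan Y's customers skew toward referral, which has a lower base rate.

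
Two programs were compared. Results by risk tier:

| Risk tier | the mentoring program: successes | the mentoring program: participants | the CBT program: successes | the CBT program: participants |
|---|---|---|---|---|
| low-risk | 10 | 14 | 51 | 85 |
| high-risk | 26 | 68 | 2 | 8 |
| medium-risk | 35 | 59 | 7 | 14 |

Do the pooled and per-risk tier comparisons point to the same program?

Low-risk: the mentoring program 10/14 = 71.4%, the CBT program 51/85 = 60.0% → the mentoring program
High-risk: the mentoring program 26/68 = 38.2%, the CBT program 2/8 = 25.0% → the mentoring program
Medium-risk: the mentoring program 35/59 = 59.3%, the CBT program 7/14 = 50.0% → the mentoring program
Overall: the mentoring program 71/141 = 50.4%, the CBT program 60/107 = 56.1% → the CBT program
The mentoring program wins each risk group but the CBT program wins overall — the comparison reverses. The mentoring program's participants skew toward high-risk, which has a lower base rate.

No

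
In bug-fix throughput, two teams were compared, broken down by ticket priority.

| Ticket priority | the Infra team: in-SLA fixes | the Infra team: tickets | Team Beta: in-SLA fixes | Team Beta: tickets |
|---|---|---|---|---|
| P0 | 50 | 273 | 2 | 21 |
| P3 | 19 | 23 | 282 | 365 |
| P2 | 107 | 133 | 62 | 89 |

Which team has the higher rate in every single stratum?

the Infra team

P0: the Infra team 50/273 = 18.3%, Team Beta 2/21 = 9.5% → the Infra team
P3: the Infra team 19/23 = 82.6%, Team Beta 282/365 = 77.3% → the Infra team
P2: the Infra team 107/133 = 80.5%, Team Beta 62/89 = 69.7% → the Infra team
The Infra team has the higher rate in all 3 groups.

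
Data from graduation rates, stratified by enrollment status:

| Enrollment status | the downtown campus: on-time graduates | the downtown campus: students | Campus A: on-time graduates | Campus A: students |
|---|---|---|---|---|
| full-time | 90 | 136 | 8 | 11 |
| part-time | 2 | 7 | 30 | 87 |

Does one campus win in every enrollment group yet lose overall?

Full-time: the downtown campus 90/136 = 66.2%, Campus A 8/11 = 72.7% → Campus A
Part-time: the downtown campus 2/7 = 28.6%, Campus A 30/87 = 34.5% → Campus A
Overall: the downtown campus 92/143 = 64.3%, Campus A 38/98 = 38.8% → the downtown campus
Campus A wins each enrollment group but the downtown campus wins overall — the comparison reverses. Campus A's students skew toward part-time, which has a lower base rate.

Yes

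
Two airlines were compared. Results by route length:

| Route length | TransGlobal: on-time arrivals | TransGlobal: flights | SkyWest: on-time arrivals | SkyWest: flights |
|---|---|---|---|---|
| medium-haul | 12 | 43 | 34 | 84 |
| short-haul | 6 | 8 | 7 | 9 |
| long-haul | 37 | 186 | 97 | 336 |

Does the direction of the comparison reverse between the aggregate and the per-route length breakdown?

No

Medium-haul: TransGlobal 12/43 = 27.9%, SkyWest 34/84 = 40.5% → SkyWest
Short-haul: TransGlobal 6/8 = 75.0%, SkyWest 7/9 = 77.8% → SkyWest
Long-haul: TransGlobal 37/186 = 19.9%, SkyWest 97/336 = 28.9% → SkyWest
Overall: TransGlobal 55/237 = 23.2%, SkyWest 138/429 = 32.2% → SkyWest
SkyWest wins overall and in every route group — no reversal.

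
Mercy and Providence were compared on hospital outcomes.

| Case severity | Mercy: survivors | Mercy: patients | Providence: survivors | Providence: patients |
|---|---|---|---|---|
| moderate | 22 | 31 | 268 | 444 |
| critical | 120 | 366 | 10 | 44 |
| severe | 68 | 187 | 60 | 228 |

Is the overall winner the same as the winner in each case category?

No

Moderate: Mercy 22/31 = 71.0%, Providence 268/444 = 60.4% → Mercy
Critical: Mercy 120/366 = 32.8%, Providence 10/44 = 22.7% → Mercy
Severe: Mercy 68/187 = 36.4%, Providence 60/228 = 26.3% → Mercy
Overall: Mercy 210/584 = 36.0%, Providence 338/716 = 47.2% → Providence
Mercy wins each case group but Providence wins overall — the comparison reverses. Mercy's patients skew toward critical, which has a lower base rate.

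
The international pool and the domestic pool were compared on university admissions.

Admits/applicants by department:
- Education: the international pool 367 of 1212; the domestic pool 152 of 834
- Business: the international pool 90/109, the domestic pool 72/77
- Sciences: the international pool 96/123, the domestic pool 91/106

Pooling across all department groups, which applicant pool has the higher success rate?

the international pool

Education: the international pool 367/1212 = 30.3%, the domestic pool 152/834 = 18.2% → the international pool
Business: the international pool 90/109 = 82.6%, the domestic pool 72/77 = 93.5% → the domestic pool
Sciences: the international pool 96/123 = 78.0%, the domestic pool 91/106 = 85.8% → the domestic pool
Overall: the international pool 553/1444 = 38.3%, the domestic pool 315/1017 = 31.0% → the international pool
(Neither sweeps every department group, but the international pool has the higher pooled rate.)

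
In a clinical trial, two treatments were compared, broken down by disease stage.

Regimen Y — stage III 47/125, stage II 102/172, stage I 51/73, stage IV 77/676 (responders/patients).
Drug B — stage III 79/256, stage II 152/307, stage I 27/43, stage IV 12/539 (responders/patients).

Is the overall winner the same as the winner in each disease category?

Yes

Stage III: Regimen Y 47/125 = 37.6%, Drug B 79/256 = 30.9% → Regimen Y
Stage II: Regimen Y 102/172 = 59.3%, Drug B 152/307 = 49.5% → Regimen Y
Stage I: Regimen Y 51/73 = 69.9%, Drug B 27/43 = 62.8% → Regimen Y
Stage IV: Regimen Y 77/676 = 11.4%, Drug B 12/539 = 2.2% → Regimen Y
Overall: Regimen Y 277/1046 = 26.5%, Drug B 270/1145 = 23.6% → Regimen Y
Regimen Y wins overall and in every disease group — no reversal.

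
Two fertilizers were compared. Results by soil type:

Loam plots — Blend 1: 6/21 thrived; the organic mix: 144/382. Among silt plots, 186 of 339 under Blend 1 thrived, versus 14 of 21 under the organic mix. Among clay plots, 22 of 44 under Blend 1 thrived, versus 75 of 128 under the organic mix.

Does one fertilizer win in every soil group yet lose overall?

Yes

Loam: Blend 1 6/21 = 28.6%, the organic mix 144/382 = 37.7% → the organic mix
Silt: Blend 1 186/339 = 54.9%, the organic mix 14/21 = 66.7% → the organic mix
Clay: Blend 1 22/44 = 50.0%, the organic mix 75/128 = 58.6% → the organic mix
Overall: Blend 1 214/404 = 53.0%, the organic mix 233/531 = 43.9% → Blend 1
The organic mix wins each soil group but Blend 1 wins overall — the comparison reverses. The organic mix's plots skew toward loam, which has a lower base rate.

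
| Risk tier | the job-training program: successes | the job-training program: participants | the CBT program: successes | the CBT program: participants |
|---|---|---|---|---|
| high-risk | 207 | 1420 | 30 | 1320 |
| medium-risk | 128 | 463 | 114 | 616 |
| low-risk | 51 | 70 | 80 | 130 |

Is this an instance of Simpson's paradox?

High-risk: the job-training program 207/1420 = 14.6%, the CBT program 30/1320 = 2.3% → the job-training program
Medium-risk: the job-training program 128/463 = 27.6%, the CBT program 114/616 = 18.5% → the job-training program
Low-risk: the job-training program 51/70 = 72.9%, the CBT program 80/130 = 61.5% → the job-training program
Overall: the job-training program 386/1953 = 19.8%, the CBT program 224/2066 = 10.8% → the job-training program
The job-training program wins overall and in every risk group — no reversal.

No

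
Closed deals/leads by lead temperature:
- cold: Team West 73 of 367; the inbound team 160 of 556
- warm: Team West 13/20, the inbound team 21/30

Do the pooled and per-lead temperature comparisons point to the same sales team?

Yes

Cold: Team West 73/367 = 19.9%, the inbound team 160/556 = 28.8% → the inbound team
Warm: Team West 13/20 = 65.0%, the inbound team 21/30 = 70.0% → the inbound team
Overall: Team West 86/387 = 22.2%, the inbound team 181/586 = 30.9% → the inbound team
The inbound team wins overall and in every lead group — no reversal.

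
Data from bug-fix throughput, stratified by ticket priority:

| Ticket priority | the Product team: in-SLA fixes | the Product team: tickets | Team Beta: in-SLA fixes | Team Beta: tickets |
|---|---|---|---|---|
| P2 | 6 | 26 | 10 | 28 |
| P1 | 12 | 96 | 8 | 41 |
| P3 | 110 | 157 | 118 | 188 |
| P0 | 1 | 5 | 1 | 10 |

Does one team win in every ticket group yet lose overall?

P2: the Product team 6/26 = 23.1%, Team Beta 10/28 = 35.7% → Team Beta
P1: the Product team 12/96 = 12.5%, Team Beta 8/41 = 19.5% → Team Beta
P3: the Product team 110/157 = 70.1%, Team Beta 118/188 = 62.8% → the Product team
P0: the Product team 1/5 = 20.0%, Team Beta 1/10 = 10.0% → the Product team
Overall: the Product team 129/284 = 45.4%, Team Beta 137/267 = 51.3% → Team Beta
Neither sweeps: the Product team wins 2 of 4 groups, Team Beta wins 2. Team Beta wins overall but not every group — no Simpson reversal.

No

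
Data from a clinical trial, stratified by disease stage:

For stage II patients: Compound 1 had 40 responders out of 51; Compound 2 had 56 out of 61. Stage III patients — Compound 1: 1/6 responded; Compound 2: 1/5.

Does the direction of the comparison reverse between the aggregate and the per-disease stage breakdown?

Stage II: Compound 1 40/51 = 78.4%, Compound 2 56/61 = 91.8% → Compound 2
Stage III: Compound 1 1/6 = 16.7%, Compound 2 1/5 = 20.0% → Compound 2
Overall: Compound 1 41/57 = 71.9%, Compound 2 57/66 = 86.4% → Compound 2
Compound 2 wins overall and in every disease group — no reversal.

No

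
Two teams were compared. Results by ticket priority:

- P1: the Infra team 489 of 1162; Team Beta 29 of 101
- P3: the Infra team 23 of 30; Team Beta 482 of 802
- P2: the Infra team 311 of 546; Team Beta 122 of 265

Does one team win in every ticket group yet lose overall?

P1: the Infra team 489/1162 = 42.1%, Team Beta 29/101 = 28.7% → the Infra team
P3: the Infra team 23/30 = 76.7%, Team Beta 482/802 = 60.1% → the Infra team
P2: the Infra team 311/546 = 57.0%, Team Beta 122/265 = 46.0% → the Infra team
Overall: the Infra team 823/1738 = 47.4%, Team Beta 633/1168 = 54.2% → Team Beta
The Infra team wins each ticket group but Team Beta wins overall — the comparison reverses. The Infra team's tickets skew toward P1, which has a lower base rate.

Yes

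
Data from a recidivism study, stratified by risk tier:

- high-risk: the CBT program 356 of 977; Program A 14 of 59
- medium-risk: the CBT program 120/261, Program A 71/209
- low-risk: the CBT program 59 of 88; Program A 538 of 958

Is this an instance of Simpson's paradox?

Yes

High-risk: the CBT program 356/977 = 36.4%, Program A 14/59 = 23.7% → the CBT program
Medium-risk: the CBT program 120/261 = 46.0%, Program A 71/209 = 34.0% → the CBT program
Low-risk: the CBT program 59/88 = 67.0%, Program A 538/958 = 56.2% → the CBT program
Overall: the CBT program 535/1326 = 40.3%, Program A 623/1226 = 50.8% → Program A
The CBT program wins each risk group but Program A wins overall — the comparison reverses. The CBT program's participants skew toward high-risk, which has a lower base rate.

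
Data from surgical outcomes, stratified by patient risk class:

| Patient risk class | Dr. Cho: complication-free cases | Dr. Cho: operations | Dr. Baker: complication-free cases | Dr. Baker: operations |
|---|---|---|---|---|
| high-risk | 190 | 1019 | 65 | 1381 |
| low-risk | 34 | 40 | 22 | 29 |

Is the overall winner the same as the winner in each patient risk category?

Yes

High-risk: Dr. Cho 190/1019 = 18.6%, Dr. Baker 65/1381 = 4.7% → Dr. Cho
Low-risk: Dr. Cho 34/40 = 85.0%, Dr. Baker 22/29 = 75.9% → Dr. Cho
Overall: Dr. Cho 224/1059 = 21.2%, Dr. Baker 87/1410 = 6.2% → Dr. Cho
Dr. Cho wins overall and in every patient risk group — no reversal.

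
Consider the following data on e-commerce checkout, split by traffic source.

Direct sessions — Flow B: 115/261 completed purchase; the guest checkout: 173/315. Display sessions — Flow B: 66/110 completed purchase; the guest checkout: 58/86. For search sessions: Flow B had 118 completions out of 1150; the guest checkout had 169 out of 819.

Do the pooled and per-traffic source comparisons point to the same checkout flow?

Yes

Direct: Flow B 115/261 = 44.1%, the guest checkout 173/315 = 54.9% → the guest checkout
Display: Flow B 66/110 = 60.0%, the guest checkout 58/86 = 67.4% → the guest checkout
Search: Flow B 118/1150 = 10.3%, the guest checkout 169/819 = 20.6% → the guest checkout
Overall: Flow B 299/1521 = 19.7%, the guest checkout 400/1220 = 32.8% → the guest checkout
The guest checkout wins overall and in every traffic group — no reversal.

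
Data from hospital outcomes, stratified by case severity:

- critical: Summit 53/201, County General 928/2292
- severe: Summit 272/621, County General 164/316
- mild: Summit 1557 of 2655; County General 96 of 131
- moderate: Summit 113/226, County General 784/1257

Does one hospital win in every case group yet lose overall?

Yes

Critical: Summit 53/201 = 26.4%, County General 928/2292 = 40.5% → County General
Severe: Summit 272/621 = 43.8%, County General 164/316 = 51.9% → County General
Mild: Summit 1557/2655 = 58.6%, County General 96/131 = 73.3% → County General
Moderate: Summit 113/226 = 50.0%, County General 784/1257 = 62.4% → County General
Overall: Summit 1995/3703 = 53.9%, County General 1972/3996 = 49.3% → Summit
County General wins each case group but Summit wins overall — the comparison reverses. County General's patients skew toward critical, which has a lower base rate.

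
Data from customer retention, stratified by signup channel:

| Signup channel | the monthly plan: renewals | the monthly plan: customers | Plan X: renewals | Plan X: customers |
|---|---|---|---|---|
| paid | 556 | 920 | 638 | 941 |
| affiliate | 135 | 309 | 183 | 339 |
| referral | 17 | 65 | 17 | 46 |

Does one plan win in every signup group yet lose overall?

Paid: the monthly plan 556/920 = 60.4%, Plan X 638/941 = 67.8% → Plan X
Affiliate: the monthly plan 135/309 = 43.7%, Plan X 183/339 = 54.0% → Plan X
Referral: the monthly plan 17/65 = 26.2%, Plan X 17/46 = 37.0% → Plan X
Overall: the monthly plan 708/1294 = 54.7%, Plan X 838/1326 = 63.2% → Plan X
Plan X wins overall and in every signup group — no reversal.

No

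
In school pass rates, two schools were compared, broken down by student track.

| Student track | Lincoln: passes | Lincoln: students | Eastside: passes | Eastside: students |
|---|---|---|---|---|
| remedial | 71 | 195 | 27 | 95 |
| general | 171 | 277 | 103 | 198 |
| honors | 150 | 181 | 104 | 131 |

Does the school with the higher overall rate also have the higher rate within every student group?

Remedial: Lincoln 71/195 = 36.4%, Eastside 27/95 = 28.4% → Lincoln
General: Lincoln 171/277 = 61.7%, Eastside 103/198 = 52.0% → Lincoln
Honors: Lincoln 150/181 = 82.9%, Eastside 104/131 = 79.4% → Lincoln
Overall: Lincoln 392/653 = 60.0%, Eastside 234/424 = 55.2% → Lincoln
Lincoln wins overall and in every student group — no reversal.

Yes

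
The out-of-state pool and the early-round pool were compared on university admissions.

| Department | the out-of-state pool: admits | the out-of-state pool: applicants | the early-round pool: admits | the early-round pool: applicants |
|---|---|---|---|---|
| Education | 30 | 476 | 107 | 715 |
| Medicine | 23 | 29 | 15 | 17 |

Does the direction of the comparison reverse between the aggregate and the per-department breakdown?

No

Education: the out-of-state pool 30/476 = 6.3%, the early-round pool 107/715 = 15.0% → the early-round pool
Medicine: the out-of-state pool 23/29 = 79.3%, the early-round pool 15/17 = 88.2% → the early-round pool
Overall: the out-of-state pool 53/505 = 10.5%, the early-round pool 122/732 = 16.7% → the early-round pool
The early-round pool wins overall and in every department group — no reversal.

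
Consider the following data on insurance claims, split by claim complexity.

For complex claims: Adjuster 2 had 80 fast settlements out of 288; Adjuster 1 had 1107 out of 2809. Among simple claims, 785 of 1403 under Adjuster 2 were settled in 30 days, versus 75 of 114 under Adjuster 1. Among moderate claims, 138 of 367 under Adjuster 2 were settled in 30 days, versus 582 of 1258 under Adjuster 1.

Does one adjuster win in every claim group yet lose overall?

Complex: Adjuster 2 80/288 = 27.8%, Adjuster 1 1107/2809 = 39.4% → Adjuster 1
Simple: Adjuster 2 785/1403 = 56.0%, Adjuster 1 75/114 = 65.8% → Adjuster 1
Moderate: Adjuster 2 138/367 = 37.6%, Adjuster 1 582/1258 = 46.3% → Adjuster 1
Overall: Adjuster 2 1003/2058 = 48.7%, Adjuster 1 1764/4181 = 42.2% → Adjuster 2
Adjuster 1 wins each claim group but Adjuster 2 wins overall — the comparison reverses. Adjuster 1's claims skew toward complex, which has a lower base rate.

Yes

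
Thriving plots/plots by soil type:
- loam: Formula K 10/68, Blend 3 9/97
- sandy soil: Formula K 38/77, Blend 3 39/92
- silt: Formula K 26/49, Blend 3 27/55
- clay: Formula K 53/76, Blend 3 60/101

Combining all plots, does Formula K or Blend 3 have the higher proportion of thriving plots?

Formula K

Loam: Formula K 10/68 = 14.7%, Blend 3 9/97 = 9.3% → Formula K
Sandy soil: Formula K 38/77 = 49.4%, Blend 3 39/92 = 42.4% → Formula K
Silt: Formula K 26/49 = 53.1%, Blend 3 27/55 = 49.1% → Formula K
Clay: Formula K 53/76 = 69.7%, Blend 3 60/101 = 59.4% → Formula K
Overall: Formula K 127/270 = 47.0%, Blend 3 135/345 = 39.1% → Formula K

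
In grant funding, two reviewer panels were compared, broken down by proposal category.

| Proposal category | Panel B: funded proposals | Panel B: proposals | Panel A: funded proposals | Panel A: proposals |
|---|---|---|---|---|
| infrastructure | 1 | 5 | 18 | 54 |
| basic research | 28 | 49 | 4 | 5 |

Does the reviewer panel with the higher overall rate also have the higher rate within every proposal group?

Infrastructure: Panel B 1/5 = 20.0%, Panel A 18/54 = 33.3% → Panel A
Basic research: Panel B 28/49 = 57.1%, Panel A 4/5 = 80.0% → Panel A
Overall: Panel B 29/54 = 53.7%, Panel A 22/59 = 37.3% → Panel B
Panel A wins each proposal group but Panel B wins overall — the comparison reverses. Panel A's proposals skew toward infrastructure, which has a lower base rate.

No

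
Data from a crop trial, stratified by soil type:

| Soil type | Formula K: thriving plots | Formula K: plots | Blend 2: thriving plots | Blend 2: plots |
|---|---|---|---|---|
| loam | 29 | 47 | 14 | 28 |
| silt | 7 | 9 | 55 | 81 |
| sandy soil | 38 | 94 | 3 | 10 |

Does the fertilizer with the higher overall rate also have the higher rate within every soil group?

No

Loam: Formula K 29/47 = 61.7%, Blend 2 14/28 = 50.0% → Formula K
Silt: Formula K 7/9 = 77.8%, Blend 2 55/81 = 67.9% → Formula K
Sandy soil: Formula K 38/94 = 40.4%, Blend 2 3/10 = 30.0% → Formula K
Overall: Formula K 74/150 = 49.3%, Blend 2 72/119 = 60.5% → Blend 2
Formula K wins each soil group but Blend 2 wins overall — the comparison reverses. Formula K's plots skew toward sandy soil, which has a lower base rate.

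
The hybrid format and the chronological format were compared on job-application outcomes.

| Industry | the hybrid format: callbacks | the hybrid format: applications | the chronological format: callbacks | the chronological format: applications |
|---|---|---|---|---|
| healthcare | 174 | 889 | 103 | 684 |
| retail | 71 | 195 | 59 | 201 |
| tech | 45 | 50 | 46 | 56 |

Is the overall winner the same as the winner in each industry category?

Healthcare: the hybrid format 174/889 = 19.6%, the chronological format 103/684 = 15.1% → the hybrid format
Retail: the hybrid format 71/195 = 36.4%, the chronological format 59/201 = 29.4% → the hybrid format
Tech: the hybrid format 45/50 = 90.0%, the chronological format 46/56 = 82.1% → the hybrid format
Overall: the hybrid format 290/1134 = 25.6%, the chronological format 208/941 = 22.1% → the hybrid format
The hybrid format wins overall and in every industry group — no reversal.

Yes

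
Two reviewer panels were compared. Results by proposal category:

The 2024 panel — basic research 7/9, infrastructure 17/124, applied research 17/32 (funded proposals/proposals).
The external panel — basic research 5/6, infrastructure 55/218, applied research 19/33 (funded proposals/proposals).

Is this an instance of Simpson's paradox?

Basic research: the 2024 panel 7/9 = 77.8%, the external panel 5/6 = 83.3% → the external panel
Infrastructure: the 2024 panel 17/124 = 13.7%, the external panel 55/218 = 25.2% → the external panel
Applied research: the 2024 panel 17/32 = 53.1%, the external panel 19/33 = 57.6% → the external panel
Overall: the 2024 panel 41/165 = 24.8%, the external panel 79/257 = 30.7% → the external panel
The external panel wins overall and in every proposal group — no reversal.

No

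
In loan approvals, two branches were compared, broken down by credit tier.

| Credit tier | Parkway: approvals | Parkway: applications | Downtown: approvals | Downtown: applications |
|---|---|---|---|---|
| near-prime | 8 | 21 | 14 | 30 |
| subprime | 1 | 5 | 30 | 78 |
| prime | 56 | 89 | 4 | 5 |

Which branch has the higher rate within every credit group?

Downtown

Near-prime: Parkway 8/21 = 38.1%, Downtown 14/30 = 46.7% → Downtown
Subprime: Parkway 1/5 = 20.0%, Downtown 30/78 = 38.5% → Downtown
Prime: Parkway 56/89 = 62.9%, Downtown 4/5 = 80.0% → Downtown
Downtown has the higher rate in all 3 groups.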